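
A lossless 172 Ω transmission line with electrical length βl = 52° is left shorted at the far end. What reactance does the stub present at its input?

tan(βl) = 1.28
For a shorted stub, Z_in = jZ_0·tan(βl)

X_in ≈ 220 Ω (inductive)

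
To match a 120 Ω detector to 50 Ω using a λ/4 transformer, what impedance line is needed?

Z_qwt ≈ 77.5 Ω

Z_qwt = √(Z_0·R_L) = √(50 × 120) = √6000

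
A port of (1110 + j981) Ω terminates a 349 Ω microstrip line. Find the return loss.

RL ≈ 3.02 dB

Γ = (761 + j981)/(1459 + j981), |Γ| = 0.706
RL = −20·log₁₀|Γ| = −20·log₁₀(0.706)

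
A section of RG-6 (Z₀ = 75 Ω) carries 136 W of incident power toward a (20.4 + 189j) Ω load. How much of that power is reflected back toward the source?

|Γ| = |(-54.6 + j189)/(95.4 + j189)| = 0.929
|Γ|² = 0.863
P_refl = |Γ|²·P_inc = 117 W, P_del = (1 − |Γ|²)·P_inc = 18.6 W

P_reflected ≈ 117 W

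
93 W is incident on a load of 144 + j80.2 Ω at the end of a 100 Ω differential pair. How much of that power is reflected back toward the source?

P_reflected ≈ 11.8 W

|Γ| = |(44 + j80.2)/(244 + j80.2)| = 0.356
|Γ|² = 0.127
P_refl = |Γ|²·P_inc = 11.8 W, P_del = (1 − |Γ|²)·P_inc = 81.2 W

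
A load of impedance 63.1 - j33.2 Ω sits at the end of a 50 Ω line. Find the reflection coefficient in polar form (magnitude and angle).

Γ ≈ 0.303 ∠ -52.1°

Γ = (Z_L − Z_0)/(Z_L + Z_0) = (13.1 − j33.2)/(113.1 − j33.2)
|Γ| = 35.7/118 = 0.303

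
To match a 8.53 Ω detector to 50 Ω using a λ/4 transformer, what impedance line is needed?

Z_qwt ≈ 20.7 Ω

Z_qwt = √(Z_0·R_L) = √(50 × 8.53) = √426.5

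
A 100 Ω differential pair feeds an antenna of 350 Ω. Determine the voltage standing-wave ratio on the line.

VSWR ≈ 3.5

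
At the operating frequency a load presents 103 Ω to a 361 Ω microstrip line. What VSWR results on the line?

VSWR ≈ 3.5

For a purely resistive load, VSWR = R_L/Z_0 or Z_0/R_L (whichever > 1) = 361/103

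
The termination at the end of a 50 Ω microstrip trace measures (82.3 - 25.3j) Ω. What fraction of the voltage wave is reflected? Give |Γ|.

|Γ| ≈ 0.305

Γ = (Z_L − Z_0)/(Z_L + Z_0) = (32.3 − j25.3)/(132.3 − j25.3)
|Γ| = 41/135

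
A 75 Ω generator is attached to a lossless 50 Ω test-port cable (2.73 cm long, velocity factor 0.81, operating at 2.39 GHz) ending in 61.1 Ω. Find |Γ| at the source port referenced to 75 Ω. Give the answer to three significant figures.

|Γ| ≈ 0.292

λ = v/f = 0.81·c / 2.39 GHz = 0.102 m
βl = 2π·l/λ = 2π × 0.269 = 96.7°
tan(βl) = -8.56
Z_in = Z_0·(Z_L + jZ_0·tanβl)/(Z_0 + jZ_L·tanβl) = 41.1 + j1.91 Ω
Γ_s = (Z_in − Z_s)/(Z_in + Z_s) = (-33.9 + j1.91)/(116 + j1.91), |Γ_s| = 0.292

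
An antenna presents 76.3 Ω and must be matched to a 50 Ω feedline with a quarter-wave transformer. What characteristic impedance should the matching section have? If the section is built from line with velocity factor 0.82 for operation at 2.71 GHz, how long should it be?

Z_qwt ≈ 61.8 Ω; length ≈ 2.27 cm

Z_qwt = √(Z_0·R_L) = √(50 × 76.3) = √3815
λ = 0.82·c/f = 0.0908 m, so l = λ/4 = 0.0227 m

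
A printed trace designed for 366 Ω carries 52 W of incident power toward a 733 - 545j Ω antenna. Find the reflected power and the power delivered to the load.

|Γ| = |(367 − j545)/(1099 − j545)| = 0.536
|Γ|² = 0.287
P_refl = |Γ|²·P_inc = 14.9 W, P_del = (1 − |Γ|²)·P_inc = 37.1 W

P_reflected ≈ 14.9 W; P_delivered ≈ 37.1 W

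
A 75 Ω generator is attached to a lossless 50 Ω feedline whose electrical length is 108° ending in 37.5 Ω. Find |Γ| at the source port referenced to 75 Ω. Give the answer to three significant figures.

tan(βl) = -3.08
Z_in = Z_0·(Z_L + jZ_0·tanβl)/(Z_0 + jZ_L·tanβl) = 62.1 − j10.6 Ω
Γ_s = (Z_in − Z_s)/(Z_in + Z_s) = (-12.9 − j10.6)/(137 − j10.6), |Γ_s| = 0.122

|Γ| ≈ 0.122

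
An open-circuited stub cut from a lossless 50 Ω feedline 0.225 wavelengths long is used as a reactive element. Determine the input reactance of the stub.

X_in ≈ -7.92 Ω (capacitive)

βl = 2π × 0.225 = 81°
tan(βl) = 6.31
For an open-circuited stub, Z_in = −jZ_0·cot(βl) = −jZ_0/tan(βl)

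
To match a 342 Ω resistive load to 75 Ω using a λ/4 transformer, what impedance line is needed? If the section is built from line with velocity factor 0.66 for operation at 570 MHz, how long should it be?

Z_qwt ≈ 160 Ω; length ≈ 8.68 cm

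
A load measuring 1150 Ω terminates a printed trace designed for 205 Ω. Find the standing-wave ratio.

Γ = (1150 − 205)/(1150 + 205) = 0.697
VSWR = (1 + 0.697)/(1 − 0.697)

VSWR ≈ 5.61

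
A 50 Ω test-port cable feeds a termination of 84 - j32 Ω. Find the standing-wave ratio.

VSWR ≈ 2.03

Γ = (Z_L − Z_0)/(Z_L + Z_0) = (34 − j32)/(134 − j32)
|Γ| = 46.7/138 = 0.339
VSWR = (1 + |Γ|)/(1 − |Γ|) = 1.34/0.661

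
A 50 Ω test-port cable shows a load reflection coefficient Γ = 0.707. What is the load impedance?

Z_L = Z_0·(1 + Γ)/(1 − Γ) = 50·(1.71)/(0.293)

Z_L ≈ 291 Ω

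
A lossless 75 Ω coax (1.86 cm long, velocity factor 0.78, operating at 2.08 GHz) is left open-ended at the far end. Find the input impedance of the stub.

λ = v/f = 0.78·c / 2.08 GHz = 0.113 m
βl = 2π·l/λ = 2π × 0.165 = 59.5°
tan(βl) = 1.7
For an open-ended stub, Z_in = −jZ_0·cot(βl) = −jZ_0/tan(βl)

Z_in ≈ −j44.1 Ω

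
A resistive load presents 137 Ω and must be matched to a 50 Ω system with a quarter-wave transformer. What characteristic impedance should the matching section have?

Z_qwt ≈ 82.8 Ω

Z_qwt = √(Z_0·R_L) = √(50 × 137) = √6850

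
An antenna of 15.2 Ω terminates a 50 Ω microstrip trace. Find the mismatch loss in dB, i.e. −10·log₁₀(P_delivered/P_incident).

mismatch loss ≈ 1.46 dB

Γ = (15.2 − 50)/(15.2 + 50) = -0.534
|Γ|² = 0.285, so P_del/P_inc = 1 − |Γ|² = 0.715
ML = −10·log₁₀(1 − |Γ|²)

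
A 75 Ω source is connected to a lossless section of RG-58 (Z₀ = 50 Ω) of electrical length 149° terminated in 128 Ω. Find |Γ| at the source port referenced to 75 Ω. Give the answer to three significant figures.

tan(βl) = -0.601
Z_in = Z_0·(Z_L + jZ_0·tanβl)/(Z_0 + jZ_L·tanβl) = 51.8 + j49.6 Ω
Γ_s = (Z_in − Z_s)/(Z_in + Z_s) = (-23.2 + j49.6)/(127 + j49.6), |Γ_s| = 0.402

|Γ| ≈ 0.402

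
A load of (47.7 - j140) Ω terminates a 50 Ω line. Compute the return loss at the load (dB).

RL ≈ 1.72 dB

Γ = (-2.3 − j140)/(97.7 − j140), |Γ| = 0.82
RL = −20·log₁₀|Γ| = −20·log₁₀(0.82)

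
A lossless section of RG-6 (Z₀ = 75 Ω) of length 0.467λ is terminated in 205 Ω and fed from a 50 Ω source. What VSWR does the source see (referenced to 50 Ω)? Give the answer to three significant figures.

βl = 2π × 0.467 = 168°
tan(βl) = -0.21
Z_in = Z_0·(Z_L + jZ_0·tanβl)/(Z_0 + jZ_L·tanβl) = 161 + j76.7 Ω
Γ_s = (Z_in − Z_s)/(Z_in + Z_s) = (111 + j76.7)/(211 + j76.7), |Γ_s| = 0.601
VSWR = (1 + |Γ_s|)/(1 − |Γ_s|)

VSWR ≈ 4.01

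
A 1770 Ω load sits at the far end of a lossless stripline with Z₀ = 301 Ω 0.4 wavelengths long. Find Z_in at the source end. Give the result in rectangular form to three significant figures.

Z_in ≈ 140 + j381 Ω

βl = 2π × 0.4 = 144°
tan(βl) = tan(144°) = -0.727
Z_in = Z_0·(Z_L + jZ_0·tanβl)/(Z_0 + jZ_L·tanβl)
     = 301·(1770 − j219)/(301 − j1290)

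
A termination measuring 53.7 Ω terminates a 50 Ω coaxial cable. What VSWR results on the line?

Γ = (53.7 − 50)/(53.7 + 50) = 0.0357
VSWR = (1 + 0.0357)/(1 − 0.0357)

VSWR ≈ 1.07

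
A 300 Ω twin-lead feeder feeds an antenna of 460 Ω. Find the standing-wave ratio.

For a purely resistive load, VSWR = R_L/Z_0 or Z_0/R_L (whichever > 1) = 460/300

VSWR ≈ 1.53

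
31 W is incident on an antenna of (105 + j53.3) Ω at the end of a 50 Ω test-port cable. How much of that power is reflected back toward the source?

|Γ| = |(55 + j53.3)/(155 + j53.3)| = 0.467
|Γ|² = 0.218
P_refl = |Γ|²·P_inc = 6.77 W, P_del = (1 − |Γ|²)·P_inc = 24.2 W

P_reflected ≈ 6.77 W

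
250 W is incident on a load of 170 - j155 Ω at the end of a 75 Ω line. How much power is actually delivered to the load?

P_delivered ≈ 152 W

|Γ| = |(95 − j155)/(245 − j155)| = 0.627
|Γ|² = 0.393
P_refl = |Γ|²·P_inc = 98.3 W, P_del = (1 − |Γ|²)·P_inc = 152 W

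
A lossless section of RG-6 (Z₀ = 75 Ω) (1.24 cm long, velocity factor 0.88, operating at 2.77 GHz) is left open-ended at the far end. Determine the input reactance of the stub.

X_in ≈ -70.3 Ω (capacitive)

λ = v/f = 0.88·c / 2.77 GHz = 0.0953 m
βl = 2π·l/λ = 2π × 0.13 = 46.8°
tan(βl) = 1.07
For an open-ended stub, Z_in = −jZ_0·cot(βl) = −jZ_0/tan(βl)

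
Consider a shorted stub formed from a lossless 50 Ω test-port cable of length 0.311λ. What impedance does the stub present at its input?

βl = 2π × 0.311 = 112°
tan(βl) = -2.48
For a shorted stub, Z_in = jZ_0·tan(βl)

Z_in ≈ −j124 Ω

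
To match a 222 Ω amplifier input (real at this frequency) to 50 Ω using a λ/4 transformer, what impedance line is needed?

Z_qwt = √(Z_0·R_L) = √(50 × 222) = √11100

Z_qwt ≈ 105 Ω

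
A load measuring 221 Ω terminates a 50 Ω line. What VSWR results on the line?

Γ = (221 − 50)/(221 + 50) = 0.631
VSWR = (1 + 0.631)/(1 − 0.631)

VSWR ≈ 4.42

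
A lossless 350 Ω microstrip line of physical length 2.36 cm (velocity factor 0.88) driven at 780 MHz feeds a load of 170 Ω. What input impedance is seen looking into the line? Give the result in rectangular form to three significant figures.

λ = v/f = 0.88·c / 780 MHz = 0.338 m
βl = 2π·l/λ = 2π × 0.0697 = 25.1°
tan(βl) = tan(25.1°) = 0.468
Z_in = Z_0·(Z_L + jZ_0·tanβl)/(Z_0 + jZ_L·tanβl)
     = 350·(170 + j164)/(350 + j79.6)

Z_in ≈ 197 + j119 Ω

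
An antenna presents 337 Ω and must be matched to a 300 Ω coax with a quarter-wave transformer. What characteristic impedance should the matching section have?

Z_qwt ≈ 318 Ω

Z_qwt = √(Z_0·R_L) = √(300 × 337) = √101100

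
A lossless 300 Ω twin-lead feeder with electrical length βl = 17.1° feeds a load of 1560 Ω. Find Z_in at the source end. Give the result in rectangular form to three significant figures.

tan(βl) = tan(17.1°) = 0.308
Z_in = Z_0·(Z_L + jZ_0·tanβl)/(Z_0 + jZ_L·tanβl)
     = 300·(1560 + j92.3)/(300 + j480)

Z_in ≈ 480 − j675 Ω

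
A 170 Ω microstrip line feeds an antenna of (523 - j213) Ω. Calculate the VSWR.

VSWR ≈ 3.64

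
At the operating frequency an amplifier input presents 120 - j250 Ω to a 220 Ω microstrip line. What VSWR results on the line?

Γ = (Z_L − Z_0)/(Z_L + Z_0) = (-100 − j250)/(340 − j250)
|Γ| = 269/422 = 0.638
VSWR = (1 + |Γ|)/(1 − |Γ|) = 1.64/0.362

VSWR ≈ 4.53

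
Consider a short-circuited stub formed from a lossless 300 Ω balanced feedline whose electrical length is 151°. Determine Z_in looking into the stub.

Z_in ≈ −j166 Ω

tan(βl) = -0.554
For a short-circuited stub, Z_in = jZ_0·tan(βl)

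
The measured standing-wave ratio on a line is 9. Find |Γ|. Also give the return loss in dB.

|Γ| ≈ 0.8; return loss ≈ 1.94 dB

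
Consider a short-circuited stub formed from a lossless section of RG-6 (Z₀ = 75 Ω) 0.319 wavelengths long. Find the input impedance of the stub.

Z_in ≈ −j162 Ω

βl = 2π × 0.319 = 115°
tan(βl) = -2.16
For a short-circuited stub, Z_in = jZ_0·tan(βl)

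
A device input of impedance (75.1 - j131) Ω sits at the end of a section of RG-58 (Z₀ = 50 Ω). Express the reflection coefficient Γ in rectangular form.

Γ ≈ 0.619 − j0.399

Γ = (Z_L − Z_0)/(Z_L + Z_0) = (25.1 − j131)/(125.1 − j131)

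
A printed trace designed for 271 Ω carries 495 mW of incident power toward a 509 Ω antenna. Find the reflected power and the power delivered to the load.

P_reflected ≈ 46.1 mW; P_delivered ≈ 449 mW

Γ = (509 − 271)/(509 + 271) = 0.305
|Γ|² = 0.0931
P_refl = |Γ|²·P_inc = 46.1 mW, P_del = (1 − |Γ|²)·P_inc = 449 mW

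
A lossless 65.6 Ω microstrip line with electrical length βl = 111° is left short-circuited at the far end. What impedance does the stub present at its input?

Z_in ≈ −j171 Ω

tan(βl) = -2.61
For a short-circuited stub, Z_in = jZ_0·tan(βl)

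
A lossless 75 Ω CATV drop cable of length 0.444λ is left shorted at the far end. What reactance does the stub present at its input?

X_in ≈ -27.5 Ω (capacitive)

βl = 2π × 0.444 = 160°
tan(βl) = -0.367
For a shorted stub, Z_in = jZ_0·tan(βl)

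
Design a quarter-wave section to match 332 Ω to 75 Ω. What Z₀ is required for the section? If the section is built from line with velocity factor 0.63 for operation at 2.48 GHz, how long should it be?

Z_qwt = √(Z_0·R_L) = √(75 × 332) = √24900
λ = 0.63·c/f = 0.0762 m, so l = λ/4 = 0.0191 m

Z_qwt ≈ 158 Ω; length ≈ 1.91 cm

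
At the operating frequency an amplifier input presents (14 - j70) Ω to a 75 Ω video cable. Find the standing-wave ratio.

VSWR ≈ 10.1

Γ = (Z_L − Z_0)/(Z_L + Z_0) = (-61 − j70)/(89 − j70)
|Γ| = 92.8/113 = 0.82
VSWR = (1 + |Γ|)/(1 − |Γ|) = 1.82/0.18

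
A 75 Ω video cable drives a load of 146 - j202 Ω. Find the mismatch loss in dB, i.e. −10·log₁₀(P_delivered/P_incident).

mismatch loss ≈ 3.11 dB

Γ = (71 − j202)/(221 − j202), |Γ| = 0.715
|Γ|² = 0.511, so P_del/P_inc = 1 − |Γ|² = 0.489
ML = −10·log₁₀(1 − |Γ|²)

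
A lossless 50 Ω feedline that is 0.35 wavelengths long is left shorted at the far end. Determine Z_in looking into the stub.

Z_in ≈ −j68.8 Ω

βl = 2π × 0.35 = 126°
tan(βl) = -1.38
For a shorted stub, Z_in = jZ_0·tan(βl)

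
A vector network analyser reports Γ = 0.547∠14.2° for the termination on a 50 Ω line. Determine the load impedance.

Z_L ≈ 147 + j56.2 Ω

Z_L = Z_0·(1 + Γ)/(1 − Γ) = 50·(1.53 + j0.134)/(0.47 − j0.134)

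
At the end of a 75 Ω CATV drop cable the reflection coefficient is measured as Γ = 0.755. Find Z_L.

Z_L ≈ 537 Ω

Z_L = Z_0·(1 + Γ)/(1 − Γ) = 75·(1.75)/(0.245)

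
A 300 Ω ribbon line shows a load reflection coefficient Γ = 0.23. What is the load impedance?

Z_L = Z_0·(1 + Γ)/(1 − Γ) = 300·(1.23)/(0.77)

Z_L ≈ 479 Ω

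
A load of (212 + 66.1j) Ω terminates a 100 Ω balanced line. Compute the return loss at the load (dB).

Γ = (112 + j66.1)/(312 + j66.1), |Γ| = 0.408
RL = −20·log₁₀|Γ| = −20·log₁₀(0.408)

RL ≈ 7.79 dB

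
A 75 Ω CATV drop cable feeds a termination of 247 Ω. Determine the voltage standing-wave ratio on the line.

Γ = (247 − 75)/(247 + 75) = 0.534
VSWR = (1 + 0.534)/(1 − 0.534)

VSWR ≈ 3.29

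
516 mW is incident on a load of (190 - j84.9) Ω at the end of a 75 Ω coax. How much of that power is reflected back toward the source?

|Γ| = |(115 − j84.9)/(265 − j84.9)| = 0.514
|Γ|² = 0.264
P_refl = |Γ|²·P_inc = 136 mW, P_del = (1 − |Γ|²)·P_inc = 380 mW

P_reflected ≈ 136 mW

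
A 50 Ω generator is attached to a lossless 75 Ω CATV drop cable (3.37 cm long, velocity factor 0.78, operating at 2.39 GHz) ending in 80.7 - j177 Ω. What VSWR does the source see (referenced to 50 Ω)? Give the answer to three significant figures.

λ = v/f = 0.78·c / 2.39 GHz = 0.0979 m
βl = 2π·l/λ = 2π × 0.344 = 124°
tan(βl) = -1.49
Z_in = Z_0·(Z_L + jZ_0·tanβl)/(Z_0 + jZ_L·tanβl) = 29.2 + j96.3 Ω
Γ_s = (Z_in − Z_s)/(Z_in + Z_s) = (-20.8 + j96.3)/(79.2 + j96.3), |Γ_s| = 0.79
VSWR = (1 + |Γ_s|)/(1 − |Γ_s|)

VSWR ≈ 8.52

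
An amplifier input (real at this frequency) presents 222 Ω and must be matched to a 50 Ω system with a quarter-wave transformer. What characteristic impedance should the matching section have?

Z_qwt ≈ 105 Ω

Z_qwt = √(Z_0·R_L) = √(50 × 222) = √11100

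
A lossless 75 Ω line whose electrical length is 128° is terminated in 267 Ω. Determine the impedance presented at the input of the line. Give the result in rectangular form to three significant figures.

tan(βl) = tan(128°) = -1.28
Z_in = Z_0·(Z_L + jZ_0·tanβl)/(Z_0 + jZ_L·tanβl)
     = 75·(267 − j96)/(75 − j342)

Z_in ≈ 32.4 + j51.5 Ω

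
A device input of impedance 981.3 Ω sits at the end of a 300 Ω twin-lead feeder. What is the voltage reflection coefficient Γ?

Γ = 0.532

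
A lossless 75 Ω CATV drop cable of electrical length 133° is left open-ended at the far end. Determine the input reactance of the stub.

X_in ≈ 69.9 Ω (inductive)

tan(βl) = -1.07
For an open-ended stub, Z_in = −jZ_0·cot(βl) = −jZ_0/tan(βl)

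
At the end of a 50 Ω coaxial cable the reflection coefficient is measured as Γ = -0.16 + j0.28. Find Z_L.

Z_L ≈ 31.5 + j19.7 Ω

Z_L = Z_0·(1 + Γ)/(1 − Γ) = 50·(0.84 + j0.28)/(1.16 − j0.28)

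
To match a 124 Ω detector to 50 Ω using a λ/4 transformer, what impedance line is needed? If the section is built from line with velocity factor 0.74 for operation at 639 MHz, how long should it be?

Z_qwt = √(Z_0·R_L) = √(50 × 124) = √6200
λ = 0.74·c/f = 0.347 m, so l = λ/4 = 0.0869 m

Z_qwt ≈ 78.7 Ω; length ≈ 8.69 cm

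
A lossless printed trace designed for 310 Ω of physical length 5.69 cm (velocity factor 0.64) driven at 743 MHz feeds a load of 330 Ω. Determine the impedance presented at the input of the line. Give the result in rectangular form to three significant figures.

Z_in ≈ 292 − j6.69 Ω

λ = v/f = 0.64·c / 743 MHz = 0.258 m
βl = 2π·l/λ = 2π × 0.22 = 79.3°
tan(βl) = tan(79.3°) = 5.28
Z_in = Z_0·(Z_L + jZ_0·tanβl)/(Z_0 + jZ_L·tanβl)
     = 310·(330 + j1640)/(310 + j1740)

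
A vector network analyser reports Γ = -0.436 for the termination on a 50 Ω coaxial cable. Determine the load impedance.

Z_L ≈ 19.6 Ω

Z_L = Z_0·(1 + Γ)/(1 − Γ) = 50·(0.564)/(1.44)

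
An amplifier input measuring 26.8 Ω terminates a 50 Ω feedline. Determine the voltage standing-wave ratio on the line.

VSWR ≈ 1.87

For a purely resistive load, VSWR = R_L/Z_0 or Z_0/R_L (whichever > 1) = 50/26.8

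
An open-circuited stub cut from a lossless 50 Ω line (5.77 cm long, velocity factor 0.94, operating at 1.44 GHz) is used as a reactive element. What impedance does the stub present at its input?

λ = v/f = 0.94·c / 1.44 GHz = 0.196 m
βl = 2π·l/λ = 2π × 0.295 = 106°
tan(βl) = -3.47
For an open-circuited stub, Z_in = −jZ_0·cot(βl) = −jZ_0/tan(βl)

Z_in ≈ +j14.4 Ω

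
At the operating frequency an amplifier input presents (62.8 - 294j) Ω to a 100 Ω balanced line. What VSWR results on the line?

VSWR ≈ 15.9

Γ = (Z_L − Z_0)/(Z_L + Z_0) = (-37.2 − j294)/(162.8 − j294)
|Γ| = 296/336 = 0.882
VSWR = (1 + |Γ|)/(1 − |Γ|) = 1.88/0.118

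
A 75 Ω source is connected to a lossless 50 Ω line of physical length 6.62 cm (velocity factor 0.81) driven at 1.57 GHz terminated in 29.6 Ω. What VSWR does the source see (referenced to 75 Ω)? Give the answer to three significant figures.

VSWR ≈ 2.32

λ = v/f = 0.81·c / 1.57 GHz = 0.155 m
βl = 2π·l/λ = 2π × 0.428 = 154°
tan(βl) = -0.488
Z_in = Z_0·(Z_L + jZ_0·tanβl)/(Z_0 + jZ_L·tanβl) = 33.8 − j14.6 Ω
Γ_s = (Z_in − Z_s)/(Z_in + Z_s) = (-41.2 − j14.6)/(109 − j14.6), |Γ_s| = 0.398
VSWR = (1 + |Γ_s|)/(1 − |Γ_s|)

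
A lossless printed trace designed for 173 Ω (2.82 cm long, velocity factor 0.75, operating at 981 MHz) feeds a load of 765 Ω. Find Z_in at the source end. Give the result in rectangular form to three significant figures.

λ = v/f = 0.75·c / 981 MHz = 0.229 m
βl = 2π·l/λ = 2π × 0.123 = 44.3°
tan(βl) = tan(44.3°) = 0.975
Z_in = Z_0·(Z_L + jZ_0·tanβl)/(Z_0 + jZ_L·tanβl)
     = 173·(765 + j169)/(173 + j746)

Z_in ≈ 76.2 − j160 Ω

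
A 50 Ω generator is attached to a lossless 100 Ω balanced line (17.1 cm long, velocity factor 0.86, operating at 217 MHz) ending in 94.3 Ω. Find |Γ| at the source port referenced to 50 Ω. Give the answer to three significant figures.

λ = v/f = 0.86·c / 217 MHz = 1.19 m
βl = 2π·l/λ = 2π × 0.144 = 51.8°
tan(βl) = 1.27
Z_in = Z_0·(Z_L + jZ_0·tanβl)/(Z_0 + jZ_L·tanβl) = 101 + j5.78 Ω
Γ_s = (Z_in − Z_s)/(Z_in + Z_s) = (51.2 + j5.78)/(151 + j5.78), |Γ_s| = 0.341

|Γ| ≈ 0.341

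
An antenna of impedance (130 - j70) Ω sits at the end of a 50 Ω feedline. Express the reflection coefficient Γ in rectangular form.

Γ = (Z_L − Z_0)/(Z_L + Z_0) = (80 − j70)/(180 − j70)

Γ ≈ 0.517 − j0.188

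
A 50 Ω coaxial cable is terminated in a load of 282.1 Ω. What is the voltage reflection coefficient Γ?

Γ = 0.699

Γ = (Z_L − Z_0)/(Z_L + Z_0) = (282.1 − 50)/(282.1 + 50) = 232.1/332.1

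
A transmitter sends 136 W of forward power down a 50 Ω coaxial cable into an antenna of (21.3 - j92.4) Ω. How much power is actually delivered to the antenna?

|Γ| = |(-28.7 − j92.4)/(71.3 − j92.4)| = 0.829
|Γ|² = 0.687
P_refl = |Γ|²·P_inc = 93.5 W, P_del = (1 − |Γ|²)·P_inc = 42.5 W

P_delivered ≈ 42.5 W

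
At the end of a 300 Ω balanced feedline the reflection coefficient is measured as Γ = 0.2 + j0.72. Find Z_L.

Z_L ≈ 114 + j373 Ω

Z_L = Z_0·(1 + Γ)/(1 − Γ) = 300·(1.2 + j0.72)/(0.8 − j0.72)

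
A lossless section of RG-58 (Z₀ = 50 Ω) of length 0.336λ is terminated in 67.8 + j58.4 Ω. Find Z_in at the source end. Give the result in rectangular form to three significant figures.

Z_in ≈ 18.6 + j5.78 Ω

βl = 2π × 0.336 = 121°
tan(βl) = tan(121°) = -1.67
Z_in = Z_0·(Z_L + jZ_0·tanβl)/(Z_0 + jZ_L·tanβl)
     = 50·(67.8 − j24.9)/(147 − j113)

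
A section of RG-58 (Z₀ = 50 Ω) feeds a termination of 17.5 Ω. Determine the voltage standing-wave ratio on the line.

For a purely resistive load, VSWR = R_L/Z_0 or Z_0/R_L (whichever > 1) = 50/17.5

VSWR ≈ 2.86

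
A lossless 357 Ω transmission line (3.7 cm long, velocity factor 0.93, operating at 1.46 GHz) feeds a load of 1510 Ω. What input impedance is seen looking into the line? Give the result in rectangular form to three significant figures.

Z_in ≈ 95.2 − j124 Ω

λ = v/f = 0.93·c / 1.46 GHz = 0.191 m
βl = 2π·l/λ = 2π × 0.194 = 69.7°
tan(βl) = tan(69.7°) = 2.7
Z_in = Z_0·(Z_L + jZ_0·tanβl)/(Z_0 + jZ_L·tanβl)
     = 357·(1510 + j965)/(357 + j4080)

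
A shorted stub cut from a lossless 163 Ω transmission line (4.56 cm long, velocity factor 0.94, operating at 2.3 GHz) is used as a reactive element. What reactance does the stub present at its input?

λ = v/f = 0.94·c / 2.3 GHz = 0.123 m
βl = 2π·l/λ = 2π × 0.372 = 134°
tan(βl) = -1.04
For a shorted stub, Z_in = jZ_0·tan(βl)

X_in ≈ -169 Ω (capacitive)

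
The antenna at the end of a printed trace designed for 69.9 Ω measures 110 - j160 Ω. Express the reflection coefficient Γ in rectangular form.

Γ ≈ 0.566 − j0.386

Γ = (Z_L − Z_0)/(Z_L + Z_0) = (40.1 − j160)/(179.9 − j160)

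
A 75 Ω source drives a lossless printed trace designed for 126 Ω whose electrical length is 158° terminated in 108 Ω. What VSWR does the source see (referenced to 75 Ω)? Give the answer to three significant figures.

VSWR ≈ 1.53

tan(βl) = -0.404
Z_in = Z_0·(Z_L + jZ_0·tanβl)/(Z_0 + jZ_L·tanβl) = 112 − j12.1 Ω
Γ_s = (Z_in − Z_s)/(Z_in + Z_s) = (37.2 − j12.1)/(187 − j12.1), |Γ_s| = 0.208
VSWR = (1 + |Γ_s|)/(1 − |Γ_s|)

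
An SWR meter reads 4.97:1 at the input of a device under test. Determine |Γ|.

|Γ| = (S − 1)/(S + 1) = (4.97 − 1)/(4.97 + 1) = 3.97/5.97

|Γ| ≈ 0.665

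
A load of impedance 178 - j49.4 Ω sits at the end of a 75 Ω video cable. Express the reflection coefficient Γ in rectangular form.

Γ = (Z_L − Z_0)/(Z_L + Z_0) = (103 − j49.4)/(253 − j49.4)

Γ ≈ 0.429 − j0.112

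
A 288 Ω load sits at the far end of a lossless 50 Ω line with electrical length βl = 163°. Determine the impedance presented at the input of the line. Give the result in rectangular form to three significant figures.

tan(βl) = tan(163°) = -0.306
Z_in = Z_0·(Z_L + jZ_0·tanβl)/(Z_0 + jZ_L·tanβl)
     = 50·(288 − j15.3)/(50 − j88.1)

Z_in ≈ 76.8 + j120 Ω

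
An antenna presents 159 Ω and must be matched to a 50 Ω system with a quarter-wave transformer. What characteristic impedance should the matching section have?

Z_qwt ≈ 89.2 Ω

Z_qwt = √(Z_0·R_L) = √(50 × 159) = √7950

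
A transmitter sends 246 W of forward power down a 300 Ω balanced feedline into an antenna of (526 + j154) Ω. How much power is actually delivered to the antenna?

P_delivered ≈ 220 W

|Γ| = |(226 + j154)/(826 + j154)| = 0.325
|Γ|² = 0.106
P_refl = |Γ|²·P_inc = 26.1 W, P_del = (1 − |Γ|²)·P_inc = 220 W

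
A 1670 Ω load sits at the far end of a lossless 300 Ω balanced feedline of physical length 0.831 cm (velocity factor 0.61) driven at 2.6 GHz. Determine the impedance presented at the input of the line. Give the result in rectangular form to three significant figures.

λ = v/f = 0.61·c / 2.6 GHz = 0.0704 m
βl = 2π·l/λ = 2π × 0.118 = 42.5°
tan(βl) = tan(42.5°) = 0.916
Z_in = Z_0·(Z_L + jZ_0·tanβl)/(Z_0 + jZ_L·tanβl)
     = 300·(1670 + j275)/(300 + j1530)

Z_in ≈ 114 − j305 Ω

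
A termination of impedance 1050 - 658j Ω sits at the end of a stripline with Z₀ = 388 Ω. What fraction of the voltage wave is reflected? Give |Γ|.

|Γ| ≈ 0.59

Γ = (Z_L − Z_0)/(Z_L + Z_0) = (662 − j658)/(1438 − j658)
|Γ| = 933/1580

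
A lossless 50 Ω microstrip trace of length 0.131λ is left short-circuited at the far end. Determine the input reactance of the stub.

βl = 2π × 0.131 = 47.2°
tan(βl) = 1.08
For a short-circuited stub, Z_in = jZ_0·tan(βl)

X_in ≈ 53.9 Ω (inductive)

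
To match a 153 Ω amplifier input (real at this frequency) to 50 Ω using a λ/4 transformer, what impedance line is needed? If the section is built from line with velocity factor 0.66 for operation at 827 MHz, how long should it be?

Z_qwt ≈ 87.5 Ω; length ≈ 5.99 cm

Z_qwt = √(Z_0·R_L) = √(50 × 153) = √7650
λ = 0.66·c/f = 0.239 m, so l = λ/4 = 0.0599 m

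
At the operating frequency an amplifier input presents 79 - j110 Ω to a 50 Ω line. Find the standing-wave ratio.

VSWR ≈ 5.08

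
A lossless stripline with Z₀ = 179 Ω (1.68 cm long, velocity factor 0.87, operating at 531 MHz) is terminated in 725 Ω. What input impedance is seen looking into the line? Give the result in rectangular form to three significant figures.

Z_in ≈ 427 − j338 Ω

λ = v/f = 0.87·c / 531 MHz = 0.492 m
βl = 2π·l/λ = 2π × 0.0342 = 12.3°
tan(βl) = tan(12.3°) = 0.218
Z_in = Z_0·(Z_L + jZ_0·tanβl)/(Z_0 + jZ_L·tanβl)
     = 179·(725 + j39)/(179 + j158)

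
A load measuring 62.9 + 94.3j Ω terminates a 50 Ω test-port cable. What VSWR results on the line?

Γ = (Z_L − Z_0)/(Z_L + Z_0) = (12.9 + j94.3)/(112.9 + j94.3)
|Γ| = 95.2/147 = 0.647
VSWR = (1 + |Γ|)/(1 − |Γ|) = 1.65/0.353

VSWR ≈ 4.67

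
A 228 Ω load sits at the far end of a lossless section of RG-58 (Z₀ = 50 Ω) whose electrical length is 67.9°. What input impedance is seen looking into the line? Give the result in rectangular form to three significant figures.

Z_in ≈ 12.7 − j19.2 Ω

tan(βl) = tan(67.9°) = 2.46
Z_in = Z_0·(Z_L + jZ_0·tanβl)/(Z_0 + jZ_L·tanβl)
     = 50·(228 + j123)/(50 + j561)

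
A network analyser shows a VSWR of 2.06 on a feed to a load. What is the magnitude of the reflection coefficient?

|Γ| = (S − 1)/(S + 1) = (2.06 − 1)/(2.06 + 1) = 1.06/3.06

|Γ| ≈ 0.346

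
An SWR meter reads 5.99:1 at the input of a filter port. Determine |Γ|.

|Γ| ≈ 0.714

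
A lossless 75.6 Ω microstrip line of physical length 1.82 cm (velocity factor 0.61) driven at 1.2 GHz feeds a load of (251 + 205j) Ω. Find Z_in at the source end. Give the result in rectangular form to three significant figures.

Z_in ≈ 39.4 − j101 Ω

λ = v/f = 0.61·c / 1.2 GHz = 0.152 m
βl = 2π·l/λ = 2π × 0.119 = 43°
tan(βl) = tan(43°) = 0.931
Z_in = Z_0·(Z_L + jZ_0·tanβl)/(Z_0 + jZ_L·tanβl)
     = 75.6·(251 + j275)/(-115 + j234)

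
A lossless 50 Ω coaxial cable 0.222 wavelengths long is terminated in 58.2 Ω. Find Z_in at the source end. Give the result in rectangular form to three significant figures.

Z_in ≈ 43.3 − j2.28 Ω

βl = 2π × 0.222 = 79.9°
tan(βl) = tan(79.9°) = 5.63
Z_in = Z_0·(Z_L + jZ_0·tanβl)/(Z_0 + jZ_L·tanβl)
     = 50·(58.2 + j281)/(50 + j327)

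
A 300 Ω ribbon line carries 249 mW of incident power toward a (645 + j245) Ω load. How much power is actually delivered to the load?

|Γ| = |(345 + j245)/(945 + j245)| = 0.433
|Γ|² = 0.188
P_refl = |Γ|²·P_inc = 46.8 mW, P_del = (1 − |Γ|²)·P_inc = 202 mW

P_delivered ≈ 202 mW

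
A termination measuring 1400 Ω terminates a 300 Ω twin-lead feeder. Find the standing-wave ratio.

VSWR ≈ 4.67

Γ = (1400 − 300)/(1400 + 300) = 0.647
VSWR = (1 + 0.647)/(1 − 0.647)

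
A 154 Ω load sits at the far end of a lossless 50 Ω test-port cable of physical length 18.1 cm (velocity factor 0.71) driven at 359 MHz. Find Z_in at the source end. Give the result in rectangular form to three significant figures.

Z_in ≈ 18.1 + j15.9 Ω

λ = v/f = 0.71·c / 359 MHz = 0.593 m
βl = 2π·l/λ = 2π × 0.305 = 110°
tan(βl) = tan(110°) = -2.77
Z_in = Z_0·(Z_L + jZ_0·tanβl)/(Z_0 + jZ_L·tanβl)
     = 50·(154 − j139)/(50 − j427)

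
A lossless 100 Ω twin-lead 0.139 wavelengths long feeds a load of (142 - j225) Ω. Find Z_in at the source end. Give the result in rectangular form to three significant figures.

Z_in ≈ 20.9 − j38.3 Ω

βl = 2π × 0.139 = 50°
tan(βl) = tan(50°) = 1.19
Z_in = Z_0·(Z_L + jZ_0·tanβl)/(Z_0 + jZ_L·tanβl)
     = 100·(142 − j106)/(369 + j169)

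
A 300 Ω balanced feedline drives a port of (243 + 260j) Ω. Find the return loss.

Γ = (-57 + j260)/(543 + j260), |Γ| = 0.442
RL = −20·log₁₀|Γ| = −20·log₁₀(0.442)

RL ≈ 7.09 dB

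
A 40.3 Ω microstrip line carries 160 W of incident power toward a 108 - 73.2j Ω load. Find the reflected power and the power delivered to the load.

|Γ| = |(67.7 − j73.2)/(148.3 − j73.2)| = 0.603
|Γ|² = 0.363
P_refl = |Γ|²·P_inc = 58.2 W, P_del = (1 − |Γ|²)·P_inc = 102 W

P_reflected ≈ 58.2 W; P_delivered ≈ 102 W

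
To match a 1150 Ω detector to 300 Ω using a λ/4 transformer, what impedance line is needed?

Z_qwt ≈ 587 Ω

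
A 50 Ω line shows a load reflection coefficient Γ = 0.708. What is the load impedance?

Z_L = Z_0·(1 + Γ)/(1 − Γ) = 50·(1.71)/(0.292)

Z_L ≈ 292 Ω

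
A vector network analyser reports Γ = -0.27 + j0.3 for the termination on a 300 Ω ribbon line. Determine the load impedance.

Z_L = Z_0·(1 + Γ)/(1 − Γ) = 300·(0.73 + j0.3)/(1.27 − j0.3)

Z_L ≈ 147 + j106 Ω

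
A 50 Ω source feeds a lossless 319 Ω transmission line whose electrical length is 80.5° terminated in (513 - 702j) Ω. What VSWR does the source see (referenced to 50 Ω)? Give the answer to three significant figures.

VSWR ≈ 2.13

tan(βl) = 5.98
Z_in = Z_0·(Z_L + jZ_0·tanβl)/(Z_0 + jZ_L·tanβl) = 64.4 + j41.4 Ω
Γ_s = (Z_in − Z_s)/(Z_in + Z_s) = (14.4 + j41.4)/(114 + j41.4), |Γ_s| = 0.36
VSWR = (1 + |Γ_s|)/(1 − |Γ_s|)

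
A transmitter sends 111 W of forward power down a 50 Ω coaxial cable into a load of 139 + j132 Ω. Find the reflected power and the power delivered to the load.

|Γ| = |(89 + j132)/(189 + j132)| = 0.691
|Γ|² = 0.477
P_refl = |Γ|²·P_inc = 52.9 W, P_del = (1 − |Γ|²)·P_inc = 58.1 W

P_reflected ≈ 52.9 W; P_delivered ≈ 58.1 W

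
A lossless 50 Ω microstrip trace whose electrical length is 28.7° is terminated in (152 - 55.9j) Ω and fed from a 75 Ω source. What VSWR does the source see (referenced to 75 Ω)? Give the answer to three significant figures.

VSWR ≈ 3.35

tan(βl) = 0.547
Z_in = Z_0·(Z_L + jZ_0·tanβl)/(Z_0 + jZ_L·tanβl) = 36.8 − j55.7 Ω
Γ_s = (Z_in − Z_s)/(Z_in + Z_s) = (-38.2 − j55.7)/(112 − j55.7), |Γ_s| = 0.541
VSWR = (1 + |Γ_s|)/(1 − |Γ_s|)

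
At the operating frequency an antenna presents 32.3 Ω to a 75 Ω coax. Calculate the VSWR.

VSWR ≈ 2.32

Γ = (32.3 − 75)/(32.3 + 75) = -0.398
VSWR = (1 + 0.398)/(1 − 0.398)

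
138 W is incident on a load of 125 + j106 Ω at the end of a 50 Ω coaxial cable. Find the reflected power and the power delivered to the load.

|Γ| = |(75 + j106)/(175 + j106)| = 0.635
|Γ|² = 0.403
P_refl = |Γ|²·P_inc = 55.6 W, P_del = (1 − |Γ|²)·P_inc = 82.4 W

P_reflected ≈ 55.6 W; P_delivered ≈ 82.4 W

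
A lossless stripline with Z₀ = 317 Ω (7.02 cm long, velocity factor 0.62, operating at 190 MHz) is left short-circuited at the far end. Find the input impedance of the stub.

Z_in ≈ +j153 Ω

λ = v/f = 0.62·c / 190 MHz = 0.979 m
βl = 2π·l/λ = 2π × 0.0717 = 25.8°
tan(βl) = 0.484
For a short-circuited stub, Z_in = jZ_0·tan(βl)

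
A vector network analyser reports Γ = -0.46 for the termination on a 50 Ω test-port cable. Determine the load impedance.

Z_L = Z_0·(1 + Γ)/(1 − Γ) = 50·(0.54)/(1.46)

Z_L ≈ 18.5 Ω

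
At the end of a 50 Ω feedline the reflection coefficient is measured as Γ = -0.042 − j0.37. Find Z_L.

Z_L = Z_0·(1 + Γ)/(1 − Γ) = 50·(0.958 − j0.37)/(1.04 + j0.37)

Z_L ≈ 35.2 − j30.3 Ω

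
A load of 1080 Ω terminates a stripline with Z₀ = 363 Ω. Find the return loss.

Γ = (1080 − 363)/(1080 + 363) = 0.497
RL = −20·log₁₀|Γ| = −20·log₁₀(0.497)

RL ≈ 6.07 dB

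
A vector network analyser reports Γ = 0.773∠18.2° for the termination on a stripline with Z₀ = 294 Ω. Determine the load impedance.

Z_L = Z_0·(1 + Γ)/(1 − Γ) = 294·(1.73 + j0.241)/(0.266 − j0.241)

Z_L ≈ 918 + j1100 Ω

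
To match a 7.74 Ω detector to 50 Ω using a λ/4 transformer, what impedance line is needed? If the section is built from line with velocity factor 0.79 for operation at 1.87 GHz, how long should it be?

Z_qwt = √(Z_0·R_L) = √(50 × 7.74) = √387
λ = 0.79·c/f = 0.127 m, so l = λ/4 = 0.0317 m

Z_qwt ≈ 19.7 Ω; length ≈ 3.17 cm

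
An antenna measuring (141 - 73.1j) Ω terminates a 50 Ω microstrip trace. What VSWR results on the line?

VSWR ≈ 3.66

Γ = (Z_L − Z_0)/(Z_L + Z_0) = (91 − j73.1)/(191 − j73.1)
|Γ| = 117/205 = 0.571
VSWR = (1 + |Γ|)/(1 − |Γ|) = 1.57/0.429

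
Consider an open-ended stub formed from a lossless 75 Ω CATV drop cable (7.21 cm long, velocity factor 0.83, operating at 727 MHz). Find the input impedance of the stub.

Z_in ≈ −j19 Ω

λ = v/f = 0.83·c / 727 MHz = 0.343 m
βl = 2π·l/λ = 2π × 0.211 = 75.8°
tan(βl) = 3.95
For an open-ended stub, Z_in = −jZ_0·cot(βl) = −jZ_0/tan(βl)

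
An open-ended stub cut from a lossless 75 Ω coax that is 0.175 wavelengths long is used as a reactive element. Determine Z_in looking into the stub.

Z_in ≈ −j38.2 Ω

βl = 2π × 0.175 = 63°
tan(βl) = 1.96
For an open-ended stub, Z_in = −jZ_0·cot(βl) = −jZ_0/tan(βl)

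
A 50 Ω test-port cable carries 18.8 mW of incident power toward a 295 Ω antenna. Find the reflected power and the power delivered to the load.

P_reflected ≈ 9.48 mW; P_delivered ≈ 9.32 mW

Γ = (295 − 50)/(295 + 50) = 0.71
|Γ|² = 0.504
P_refl = |Γ|²·P_inc = 9.48 mW, P_del = (1 − |Γ|²)·P_inc = 9.32 mW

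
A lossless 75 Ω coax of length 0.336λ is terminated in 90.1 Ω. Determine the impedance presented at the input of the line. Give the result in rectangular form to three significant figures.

βl = 2π × 0.336 = 121°
tan(βl) = tan(121°) = -1.67
Z_in = Z_0·(Z_L + jZ_0·tanβl)/(Z_0 + jZ_L·tanβl)
     = 75·(90.1 − j125)/(75 − j150)

Z_in ≈ 68 + j11.1 Ω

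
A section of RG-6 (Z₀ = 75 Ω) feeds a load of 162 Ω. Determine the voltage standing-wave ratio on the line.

VSWR ≈ 2.16

For a purely resistive load, VSWR = R_L/Z_0 or Z_0/R_L (whichever > 1) = 162/75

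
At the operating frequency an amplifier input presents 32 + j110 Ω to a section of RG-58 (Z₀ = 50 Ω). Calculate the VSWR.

Γ = (Z_L − Z_0)/(Z_L + Z_0) = (-18 + j110)/(82 + j110)
|Γ| = 111/137 = 0.812
VSWR = (1 + |Γ|)/(1 − |Γ|) = 1.81/0.188

VSWR ≈ 9.66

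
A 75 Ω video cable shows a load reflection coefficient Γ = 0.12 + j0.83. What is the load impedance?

Z_L = Z_0·(1 + Γ)/(1 − Γ) = 75·(1.12 + j0.83)/(0.88 − j0.83)

Z_L ≈ 15.2 + j85.1 Ω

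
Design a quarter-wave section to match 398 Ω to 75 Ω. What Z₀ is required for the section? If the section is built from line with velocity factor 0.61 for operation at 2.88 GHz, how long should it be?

Z_qwt = √(Z_0·R_L) = √(75 × 398) = √29850
λ = 0.61·c/f = 0.0635 m, so l = λ/4 = 0.0159 m

Z_qwt ≈ 173 Ω; length ≈ 1.59 cm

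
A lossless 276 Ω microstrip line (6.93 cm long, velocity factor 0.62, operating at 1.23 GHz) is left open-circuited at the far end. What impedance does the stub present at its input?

λ = v/f = 0.62·c / 1.23 GHz = 0.151 m
βl = 2π·l/λ = 2π × 0.458 = 165°
tan(βl) = -0.268
For an open-circuited stub, Z_in = −jZ_0·cot(βl) = −jZ_0/tan(βl)

Z_in ≈ +j1030 Ω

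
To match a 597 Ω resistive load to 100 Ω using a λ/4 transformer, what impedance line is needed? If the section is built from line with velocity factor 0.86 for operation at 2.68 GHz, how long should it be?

Z_qwt ≈ 244 Ω; length ≈ 2.41 cm

Z_qwt = √(Z_0·R_L) = √(100 × 597) = √59700
λ = 0.86·c/f = 0.0963 m, so l = λ/4 = 0.0241 m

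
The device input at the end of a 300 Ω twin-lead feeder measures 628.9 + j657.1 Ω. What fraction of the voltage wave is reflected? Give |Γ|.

Γ = (Z_L − Z_0)/(Z_L + Z_0) = (328.9 + j657.1)/(928.9 + j657.1)
|Γ| = 735/1140

|Γ| ≈ 0.646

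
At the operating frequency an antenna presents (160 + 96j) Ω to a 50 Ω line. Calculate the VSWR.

Γ = (Z_L − Z_0)/(Z_L + Z_0) = (110 + j96)/(210 + j96)
|Γ| = 146/231 = 0.632
VSWR = (1 + |Γ|)/(1 − |Γ|) = 1.63/0.368

VSWR ≈ 4.44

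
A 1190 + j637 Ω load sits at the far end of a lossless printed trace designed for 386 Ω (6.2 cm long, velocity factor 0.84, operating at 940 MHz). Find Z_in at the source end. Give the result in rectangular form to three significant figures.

Z_in ≈ 102 − j96.2 Ω

λ = v/f = 0.84·c / 940 MHz = 0.268 m
βl = 2π·l/λ = 2π × 0.231 = 83.3°
tan(βl) = tan(83.3°) = 8.46
Z_in = Z_0·(Z_L + jZ_0·tanβl)/(Z_0 + jZ_L·tanβl)
     = 386·(1190 + j3900)/(-5000 + j10100)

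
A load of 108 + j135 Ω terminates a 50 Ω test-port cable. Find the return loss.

RL ≈ 3.01 dB

Γ = (58 + j135)/(158 + j135), |Γ| = 0.707
RL = −20·log₁₀|Γ| = −20·log₁₀(0.707)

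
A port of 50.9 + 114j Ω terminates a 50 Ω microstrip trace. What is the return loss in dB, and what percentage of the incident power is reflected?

Γ = (0.9 + j114)/(100.9 + j114), |Γ| = 0.749
RL = −20·log₁₀(0.749) = 2.51 dB
P_refl/P_inc = |Γ|² = 0.561

RL ≈ 2.51 dB; 56.1% of incident power reflected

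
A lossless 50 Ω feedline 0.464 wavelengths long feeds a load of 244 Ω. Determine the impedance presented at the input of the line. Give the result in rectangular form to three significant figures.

Z_in ≈ 114 + j116 Ω

βl = 2π × 0.464 = 167°
tan(βl) = tan(167°) = -0.23
Z_in = Z_0·(Z_L + jZ_0·tanβl)/(Z_0 + jZ_L·tanβl)
     = 50·(244 − j11.5)/(50 − j56.2)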